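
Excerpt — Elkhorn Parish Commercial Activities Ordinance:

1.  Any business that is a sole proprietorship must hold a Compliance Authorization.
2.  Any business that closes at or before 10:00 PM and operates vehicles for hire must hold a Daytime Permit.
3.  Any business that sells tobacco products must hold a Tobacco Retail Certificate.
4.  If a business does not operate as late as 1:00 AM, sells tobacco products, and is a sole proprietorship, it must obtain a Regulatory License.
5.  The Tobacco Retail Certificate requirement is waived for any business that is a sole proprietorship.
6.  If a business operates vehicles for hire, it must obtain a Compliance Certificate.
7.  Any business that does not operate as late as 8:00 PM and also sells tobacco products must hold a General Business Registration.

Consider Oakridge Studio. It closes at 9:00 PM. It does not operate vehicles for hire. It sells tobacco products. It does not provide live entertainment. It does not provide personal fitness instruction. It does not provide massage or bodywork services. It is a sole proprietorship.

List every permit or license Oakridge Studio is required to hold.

Compliance Authorization, Regulatory License

1. is a sole proprietorship → Compliance Authorization required.
2. closes 9:00 PM, at/before 10:00 PM; does not operate vehicles for hire → Daytime Permit not required.
3. sells tobacco products → Tobacco Retail Certificate required.
4. closes 9:00 PM, at/before 1:00 AM; sells tobacco products; is a sole proprietorship → Regulatory License required.
5. is a sole proprietorship → exempt from Tobacco Retail Certificate.
6. does not operate vehicles for hire → Compliance Certificate not required.
7. closes 9:00 PM, after 8:00 PM; sells tobacco products → General Business Registration not required.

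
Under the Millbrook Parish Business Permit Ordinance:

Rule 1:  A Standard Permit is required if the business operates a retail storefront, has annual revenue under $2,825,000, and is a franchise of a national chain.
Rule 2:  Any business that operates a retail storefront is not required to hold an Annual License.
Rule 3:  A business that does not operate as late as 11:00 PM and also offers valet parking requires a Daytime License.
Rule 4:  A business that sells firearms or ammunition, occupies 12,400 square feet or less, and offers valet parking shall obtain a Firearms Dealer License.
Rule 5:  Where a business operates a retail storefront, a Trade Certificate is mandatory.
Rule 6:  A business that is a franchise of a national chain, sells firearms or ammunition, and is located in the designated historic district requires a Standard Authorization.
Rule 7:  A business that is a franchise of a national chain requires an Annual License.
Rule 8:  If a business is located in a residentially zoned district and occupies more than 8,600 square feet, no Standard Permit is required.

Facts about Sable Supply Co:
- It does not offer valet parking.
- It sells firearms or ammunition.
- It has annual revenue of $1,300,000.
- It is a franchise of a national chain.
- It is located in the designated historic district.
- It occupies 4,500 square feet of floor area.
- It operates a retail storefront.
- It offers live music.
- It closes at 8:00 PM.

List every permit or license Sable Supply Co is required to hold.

Standard Authorization, Standard Permit, Trade Certificate

Rule 1: operates a retail storefront; revenue $1,300,000 < $2,825,000; is a franchise of a national chain → Standard Permit required.
Rule 2: operates a retail storefront → exempt from Annual License.
Rule 3: closes 8:00 PM, at/before 11:00 PM; does not offer valet parking → Daytime License not required.
Rule 4: sells firearms or ammunition; floor area 4,500 square feet ≤ 12,400 square feet; does not offer valet parking → Firearms Dealer License not required.
Rule 5: operates a retail storefront → Trade Certificate required.
Rule 6: is a franchise of a national chain; sells firearms or ammunition; is located in the designated historic district → Standard Authorization required.
Rule 7: is a franchise of a national chain → Annual License required.
Rule 8: is located in the designated historic district (not: is located in a residentially zoned district); floor area 4,500 square feet ≤ 8,600 square feet → Standard Permit exemption does not apply.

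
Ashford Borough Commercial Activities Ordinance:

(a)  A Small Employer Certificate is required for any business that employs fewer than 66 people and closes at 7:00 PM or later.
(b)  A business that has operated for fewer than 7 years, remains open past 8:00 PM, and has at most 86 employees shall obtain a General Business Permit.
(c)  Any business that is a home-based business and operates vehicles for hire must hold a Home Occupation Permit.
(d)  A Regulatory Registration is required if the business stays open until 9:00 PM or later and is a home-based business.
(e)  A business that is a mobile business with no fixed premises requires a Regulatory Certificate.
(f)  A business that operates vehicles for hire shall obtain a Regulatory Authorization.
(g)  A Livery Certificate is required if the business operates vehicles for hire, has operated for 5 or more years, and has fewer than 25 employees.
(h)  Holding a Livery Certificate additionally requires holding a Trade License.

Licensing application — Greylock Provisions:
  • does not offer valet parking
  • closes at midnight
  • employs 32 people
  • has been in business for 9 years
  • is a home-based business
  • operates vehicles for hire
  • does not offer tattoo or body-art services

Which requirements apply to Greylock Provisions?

Home Occupation Permit, Regulatory Authorization, Regulatory Registration, Small Employer Certificate

(a) employees 32 < 66; closes midnight, after 7:00 PM → Small Employer Certificate required.
(b) years in business 9 ≥ 7; closes midnight, after 8:00 PM; employees 32 ≤ 86 → General Business Permit not required.
(c) is a home-based business; operates vehicles for hire → Home Occupation Permit required.
(d) closes midnight, after 9:00 PM; is a home-based business → Regulatory Registration required.
(e) is a home-based business (not: is a mobile business with no fixed premises) → Regulatory Certificate not required.
(f) operates vehicles for hire → Regulatory Authorization required.
(g) operates vehicles for hire; years in business 9 ≥ 5; employees 32 ≥ 25 → Livery Certificate not required.
(h) Livery Certificate is not required → no effect.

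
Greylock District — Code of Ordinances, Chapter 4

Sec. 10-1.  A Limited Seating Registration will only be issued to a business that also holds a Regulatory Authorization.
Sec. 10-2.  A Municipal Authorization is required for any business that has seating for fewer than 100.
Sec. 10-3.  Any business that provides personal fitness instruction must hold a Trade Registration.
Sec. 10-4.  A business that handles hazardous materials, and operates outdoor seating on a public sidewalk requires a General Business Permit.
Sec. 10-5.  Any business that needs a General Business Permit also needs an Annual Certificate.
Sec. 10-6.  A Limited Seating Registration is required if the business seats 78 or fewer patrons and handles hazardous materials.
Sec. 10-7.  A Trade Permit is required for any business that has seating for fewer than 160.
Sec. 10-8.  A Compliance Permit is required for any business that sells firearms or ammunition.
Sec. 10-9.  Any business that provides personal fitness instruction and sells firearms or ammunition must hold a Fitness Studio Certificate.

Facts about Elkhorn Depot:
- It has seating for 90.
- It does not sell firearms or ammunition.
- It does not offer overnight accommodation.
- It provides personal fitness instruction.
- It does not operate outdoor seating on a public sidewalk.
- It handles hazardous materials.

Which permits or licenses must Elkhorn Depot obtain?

Municipal Authorization, Trade Permit, Trade Registration

Sec. 10-1. Limited Seating Registration is not required → no effect.
Sec. 10-2. seating 90 < 100 → Municipal Authorization required.
Sec. 10-3. provides personal fitness instruction → Trade Registration required.
Sec. 10-4. handles hazardous materials; does not operate outdoor seating on a public sidewalk → General Business Permit not required.
Sec. 10-5. General Business Permit is not required → no effect.
Sec. 10-6. seating 90 > 78; handles hazardous materials → Limited Seating Registration not required.
Sec. 10-7. seating 90 < 160 → Trade Permit required.
Sec. 10-8. does not sell firearms or ammunition → Compliance Permit not required.
Sec. 10-9. provides personal fitness instruction; does not sell firearms or ammunition → Fitness Studio Certificate not required.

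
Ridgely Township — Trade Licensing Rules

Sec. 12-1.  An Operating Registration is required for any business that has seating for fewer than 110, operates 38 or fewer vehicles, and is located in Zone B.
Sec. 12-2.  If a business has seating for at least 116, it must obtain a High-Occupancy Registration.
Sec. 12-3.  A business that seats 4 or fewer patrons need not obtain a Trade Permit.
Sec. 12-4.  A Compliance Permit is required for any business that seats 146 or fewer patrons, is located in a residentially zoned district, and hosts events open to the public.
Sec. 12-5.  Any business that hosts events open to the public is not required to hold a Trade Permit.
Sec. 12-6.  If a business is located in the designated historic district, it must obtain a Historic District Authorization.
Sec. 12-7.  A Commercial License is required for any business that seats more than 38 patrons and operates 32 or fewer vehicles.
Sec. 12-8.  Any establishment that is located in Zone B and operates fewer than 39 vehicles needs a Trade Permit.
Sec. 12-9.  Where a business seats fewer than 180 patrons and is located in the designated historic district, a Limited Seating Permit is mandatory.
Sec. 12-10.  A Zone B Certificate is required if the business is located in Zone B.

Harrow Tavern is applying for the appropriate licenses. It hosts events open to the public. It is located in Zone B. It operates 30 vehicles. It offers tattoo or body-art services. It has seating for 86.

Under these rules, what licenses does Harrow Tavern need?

Sec. 12-1. seating 86 < 110; vehicles 30 ≤ 38; is located in Zone B → Operating Registration required.
Sec. 12-2. seating 86 < 116 → High-Occupancy Registration not required.
Sec. 12-3. seating 86 > 4 → Trade Permit exemption does not apply.
Sec. 12-4. seating 86 ≤ 146; is located in Zone B (not: is located in a residentially zoned district); hosts events open to the public → Compliance Permit not required.
Sec. 12-5. hosts events open to the public → exempt from Trade Permit.
Sec. 12-6. is located in Zone B (not: is located in the designated historic district) → Historic District Authorization not required.
Sec. 12-7. seating 86 > 38; vehicles 30 ≤ 32 → Commercial License required.
Sec. 12-8. is located in Zone B; vehicles 30 < 39 → Trade Permit required.
Sec. 12-9. seating 86 < 180; is located in Zone B (not: is located in the designated historic district) → Limited Seating Permit not required.
Sec. 12-10. is located in Zone B → Zone B Certificate required.

Commercial License, Operating Registration, Zone B Certificate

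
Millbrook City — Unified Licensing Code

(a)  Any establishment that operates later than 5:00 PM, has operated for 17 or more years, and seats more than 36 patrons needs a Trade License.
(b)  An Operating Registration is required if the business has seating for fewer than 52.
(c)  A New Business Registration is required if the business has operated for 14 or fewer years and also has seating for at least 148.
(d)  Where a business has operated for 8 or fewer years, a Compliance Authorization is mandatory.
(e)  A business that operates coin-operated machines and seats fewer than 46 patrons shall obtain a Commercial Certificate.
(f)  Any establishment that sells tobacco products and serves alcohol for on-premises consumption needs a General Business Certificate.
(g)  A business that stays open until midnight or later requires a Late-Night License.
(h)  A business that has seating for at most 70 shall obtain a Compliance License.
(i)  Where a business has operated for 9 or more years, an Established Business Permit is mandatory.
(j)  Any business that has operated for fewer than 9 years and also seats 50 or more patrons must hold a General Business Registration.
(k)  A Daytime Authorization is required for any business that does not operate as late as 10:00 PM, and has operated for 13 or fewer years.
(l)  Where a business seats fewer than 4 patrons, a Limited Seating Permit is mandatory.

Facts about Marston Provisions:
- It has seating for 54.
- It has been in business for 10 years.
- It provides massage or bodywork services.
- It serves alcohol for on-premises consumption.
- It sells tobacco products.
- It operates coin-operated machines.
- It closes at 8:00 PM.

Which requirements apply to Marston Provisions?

(a) closes 8:00 PM, after 5:00 PM; years in business 10 < 17; seating 54 > 36 → Trade License not required.
(b) seating 54 ≥ 52 → Operating Registration not required.
(c) years in business 10 ≤ 14; seating 54 < 148 → New Business Registration not required.
(d) years in business 10 > 8 → Compliance Authorization not required.
(e) operates coin-operated machines; seating 54 ≥ 46 → Commercial Certificate not required.
(f) sells tobacco products; serves alcohol for on-premises consumption → General Business Certificate required.
(g) closes 8:00 PM, at/before midnight → Late-Night License not required.
(h) seating 54 ≤ 70 → Compliance License required.
(i) years in business 10 ≥ 9 → Established Business Permit required.
(j) years in business 10 ≥ 9; seating 54 ≥ 50 → General Business Registration not required.
(k) closes 8:00 PM, at/before 10:00 PM; years in business 10 ≤ 13 → Daytime Authorization required.
(l) seating 54 ≥ 4 → Limited Seating Permit not required.

Compliance License, Daytime Authorization, Established Business Permit, General Business Certificate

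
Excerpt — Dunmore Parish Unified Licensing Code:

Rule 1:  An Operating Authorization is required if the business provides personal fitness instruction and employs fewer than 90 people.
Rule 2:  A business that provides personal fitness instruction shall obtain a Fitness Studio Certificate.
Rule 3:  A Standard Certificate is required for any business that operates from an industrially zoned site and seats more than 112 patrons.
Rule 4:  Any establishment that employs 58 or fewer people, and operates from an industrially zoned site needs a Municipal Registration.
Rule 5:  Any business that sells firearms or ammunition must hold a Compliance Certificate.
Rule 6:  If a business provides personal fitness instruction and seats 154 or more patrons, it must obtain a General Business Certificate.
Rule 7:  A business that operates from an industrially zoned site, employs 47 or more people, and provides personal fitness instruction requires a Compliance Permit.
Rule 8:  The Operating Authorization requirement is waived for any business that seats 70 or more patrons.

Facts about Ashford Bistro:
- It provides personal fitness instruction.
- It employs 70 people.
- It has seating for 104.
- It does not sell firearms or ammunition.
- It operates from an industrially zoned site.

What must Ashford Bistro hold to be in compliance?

Rule 1: provides personal fitness instruction; employees 70 < 90 → Operating Authorization required.
Rule 2: provides personal fitness instruction → Fitness Studio Certificate required.
Rule 3: operates from an industrially zoned site; seating 104 ≤ 112 → Standard Certificate not required.
Rule 4: employees 70 > 58; operates from an industrially zoned site → Municipal Registration not required.
Rule 5: does not sell firearms or ammunition → Compliance Certificate not required.
Rule 6: provides personal fitness instruction; seating 104 < 154 → General Business Certificate not required.
Rule 7: operates from an industrially zoned site; employees 70 ≥ 47; provides personal fitness instruction → Compliance Permit required.
Rule 8: seating 104 ≥ 70 → exempt from Operating Authorization.

Compliance Permit, Fitness Studio Certificate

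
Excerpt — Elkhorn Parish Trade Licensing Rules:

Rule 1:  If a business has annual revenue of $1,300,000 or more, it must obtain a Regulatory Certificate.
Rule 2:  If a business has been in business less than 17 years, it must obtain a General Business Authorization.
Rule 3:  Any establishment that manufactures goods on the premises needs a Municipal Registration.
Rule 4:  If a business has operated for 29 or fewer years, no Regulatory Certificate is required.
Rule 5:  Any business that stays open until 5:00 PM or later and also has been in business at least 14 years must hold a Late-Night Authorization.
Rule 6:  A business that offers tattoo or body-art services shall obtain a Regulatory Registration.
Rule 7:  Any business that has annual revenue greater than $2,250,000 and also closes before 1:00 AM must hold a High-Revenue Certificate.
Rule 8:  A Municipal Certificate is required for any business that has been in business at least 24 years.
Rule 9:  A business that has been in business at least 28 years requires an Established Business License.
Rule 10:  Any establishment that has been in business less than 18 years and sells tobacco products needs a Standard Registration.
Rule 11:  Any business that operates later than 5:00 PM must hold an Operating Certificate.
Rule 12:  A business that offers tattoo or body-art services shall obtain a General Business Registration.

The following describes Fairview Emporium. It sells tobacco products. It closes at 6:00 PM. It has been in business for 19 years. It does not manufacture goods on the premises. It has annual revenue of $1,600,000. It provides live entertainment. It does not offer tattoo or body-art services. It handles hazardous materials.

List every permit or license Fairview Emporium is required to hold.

Late-Night Authorization, Operating Certificate

Rule 1: revenue $1,600,000 ≥ $1,300,000 → Regulatory Certificate required.
Rule 2: years in business 19 ≥ 17 → General Business Authorization not required.
Rule 3: does not manufacture goods on the premises → Municipal Registration not required.
Rule 4: years in business 19 ≤ 29 → exempt from Regulatory Certificate.
Rule 5: closes 6:00 PM, after 5:00 PM; years in business 19 ≥ 14 → Late-Night Authorization required.
Rule 6: does not offer tattoo or body-art services → Regulatory Registration not required.
Rule 7: revenue $1,600,000 ≤ $2,250,000; closes 6:00 PM, at/before 1:00 AM → High-Revenue Certificate not required.
Rule 8: years in business 19 < 24 → Municipal Certificate not required.
Rule 9: years in business 19 < 28 → Established Business License not required.
Rule 10: years in business 19 ≥ 18; sells tobacco products → Standard Registration not required.
Rule 11: closes 6:00 PM, after 5:00 PM → Operating Certificate required.
Rule 12: does not offer tattoo or body-art services → General Business Registration not required.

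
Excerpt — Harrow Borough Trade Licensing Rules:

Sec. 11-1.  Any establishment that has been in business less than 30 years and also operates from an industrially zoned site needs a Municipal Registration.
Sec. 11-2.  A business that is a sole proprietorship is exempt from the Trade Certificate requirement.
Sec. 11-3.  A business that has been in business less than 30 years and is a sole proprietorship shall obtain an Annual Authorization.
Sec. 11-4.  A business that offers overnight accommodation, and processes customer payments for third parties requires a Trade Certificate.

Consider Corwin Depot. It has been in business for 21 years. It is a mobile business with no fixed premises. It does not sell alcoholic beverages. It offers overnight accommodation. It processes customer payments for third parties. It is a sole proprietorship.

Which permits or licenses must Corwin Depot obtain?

Sec. 11-1. years in business 21 < 30; is a mobile business with no fixed premises (not: operates from an industrially zoned site) → Municipal Registration not required.
Sec. 11-2. is a sole proprietorship → exempt from Trade Certificate.
Sec. 11-3. years in business 21 < 30; is a sole proprietorship → Annual Authorization required.
Sec. 11-4. offers overnight accommodation; processes customer payments for third parties → Trade Certificate required.

Annual Authorization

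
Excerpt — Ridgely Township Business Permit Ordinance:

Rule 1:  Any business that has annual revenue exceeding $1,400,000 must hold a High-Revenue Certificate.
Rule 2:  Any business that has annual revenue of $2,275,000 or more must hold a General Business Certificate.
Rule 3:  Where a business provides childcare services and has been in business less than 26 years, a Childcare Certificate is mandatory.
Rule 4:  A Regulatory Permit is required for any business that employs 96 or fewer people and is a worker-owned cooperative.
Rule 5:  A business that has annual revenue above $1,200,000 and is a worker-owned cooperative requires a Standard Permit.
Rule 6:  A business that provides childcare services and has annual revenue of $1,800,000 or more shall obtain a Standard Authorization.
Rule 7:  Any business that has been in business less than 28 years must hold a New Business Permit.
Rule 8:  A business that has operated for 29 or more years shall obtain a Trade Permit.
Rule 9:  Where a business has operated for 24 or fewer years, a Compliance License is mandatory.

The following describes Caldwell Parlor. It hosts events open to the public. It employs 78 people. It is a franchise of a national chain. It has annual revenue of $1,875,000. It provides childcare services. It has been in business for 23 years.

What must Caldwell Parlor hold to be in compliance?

Rule 1: revenue $1,875,000 > $1,400,000 → High-Revenue Certificate required.
Rule 2: revenue $1,875,000 < $2,275,000 → General Business Certificate not required.
Rule 3: provides childcare services; years in business 23 < 26 → Childcare Certificate required.
Rule 4: employees 78 ≤ 96; is a franchise of a national chain (not: is a worker-owned cooperative) → Regulatory Permit not required.
Rule 5: revenue $1,875,000 > $1,200,000; is a franchise of a national chain (not: is a worker-owned cooperative) → Standard Permit not required.
Rule 6: provides childcare services; revenue $1,875,000 ≥ $1,800,000 → Standard Authorization required.
Rule 7: years in business 23 < 28 → New Business Permit required.
Rule 8: years in business 23 < 29 → Trade Permit not required.
Rule 9: years in business 23 ≤ 24 → Compliance License required.

Childcare Certificate, Compliance License, High-Revenue Certificate, New Business Permit, Standard Authorization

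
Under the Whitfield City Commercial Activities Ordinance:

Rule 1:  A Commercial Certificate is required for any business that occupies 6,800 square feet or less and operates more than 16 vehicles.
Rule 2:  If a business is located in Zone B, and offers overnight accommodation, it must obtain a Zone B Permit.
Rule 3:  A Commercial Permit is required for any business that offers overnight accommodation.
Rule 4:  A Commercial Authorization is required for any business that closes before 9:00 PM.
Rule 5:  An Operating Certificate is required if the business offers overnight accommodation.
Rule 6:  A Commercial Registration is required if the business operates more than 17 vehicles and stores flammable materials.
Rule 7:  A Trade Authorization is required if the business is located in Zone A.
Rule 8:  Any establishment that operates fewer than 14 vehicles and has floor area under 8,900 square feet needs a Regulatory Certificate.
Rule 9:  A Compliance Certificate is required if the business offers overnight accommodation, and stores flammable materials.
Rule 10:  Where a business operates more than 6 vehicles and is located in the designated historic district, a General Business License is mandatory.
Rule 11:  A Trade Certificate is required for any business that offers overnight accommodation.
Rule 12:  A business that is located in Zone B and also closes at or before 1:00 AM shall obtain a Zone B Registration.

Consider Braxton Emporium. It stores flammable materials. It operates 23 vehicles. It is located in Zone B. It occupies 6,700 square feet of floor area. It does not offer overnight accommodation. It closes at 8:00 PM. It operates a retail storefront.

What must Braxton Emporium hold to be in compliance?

Rule 1: floor area 6,700 square feet ≤ 6,800 square feet; vehicles 23 > 16 → Commercial Certificate required.
Rule 2: is located in Zone B; does not offer overnight accommodation → Zone B Permit not required.
Rule 3: does not offer overnight accommodation → Commercial Permit not required.
Rule 4: closes 8:00 PM, at/before 9:00 PM → Commercial Authorization required.
Rule 5: does not offer overnight accommodation → Operating Certificate not required.
Rule 6: vehicles 23 > 17; stores flammable materials → Commercial Registration required.
Rule 7: is located in Zone B (not: is located in Zone A) → Trade Authorization not required.
Rule 8: vehicles 23 ≥ 14; floor area 6,700 square feet < 8,900 square feet → Regulatory Certificate not required.
Rule 9: does not offer overnight accommodation; stores flammable materials → Compliance Certificate not required.
Rule 10: vehicles 23 > 6; is located in Zone B (not: is located in the designated historic district) → General Business License not required.
Rule 11: does not offer overnight accommodation → Trade Certificate not required.
Rule 12: is located in Zone B; closes 8:00 PM, at/before 1:00 AM → Zone B Registration required.

Commercial Authorization, Commercial Certificate, Commercial Registration, Zone B Registration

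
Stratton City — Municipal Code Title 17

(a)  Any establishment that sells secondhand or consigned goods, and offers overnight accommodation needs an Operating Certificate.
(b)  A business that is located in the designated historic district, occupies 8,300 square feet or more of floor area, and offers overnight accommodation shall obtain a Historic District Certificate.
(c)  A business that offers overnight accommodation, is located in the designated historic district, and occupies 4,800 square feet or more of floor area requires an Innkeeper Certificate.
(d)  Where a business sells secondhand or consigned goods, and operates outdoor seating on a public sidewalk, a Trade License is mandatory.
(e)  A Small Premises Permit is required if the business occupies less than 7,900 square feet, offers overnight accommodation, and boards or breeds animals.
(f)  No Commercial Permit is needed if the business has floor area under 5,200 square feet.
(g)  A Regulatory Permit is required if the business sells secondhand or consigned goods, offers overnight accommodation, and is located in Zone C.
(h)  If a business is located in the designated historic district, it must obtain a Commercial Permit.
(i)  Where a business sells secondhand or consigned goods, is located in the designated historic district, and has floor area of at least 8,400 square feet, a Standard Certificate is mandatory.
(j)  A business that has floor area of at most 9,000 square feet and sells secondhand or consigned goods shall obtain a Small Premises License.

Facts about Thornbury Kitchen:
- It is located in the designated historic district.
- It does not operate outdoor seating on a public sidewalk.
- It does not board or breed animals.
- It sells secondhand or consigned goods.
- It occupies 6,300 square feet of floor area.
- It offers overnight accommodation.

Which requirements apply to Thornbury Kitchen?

(a) sells secondhand or consigned goods; offers overnight accommodation → Operating Certificate required.
(b) is located in the designated historic district; floor area 6,300 square feet < 8,300 square feet; offers overnight accommodation → Historic District Certificate not required.
(c) offers overnight accommodation; is located in the designated historic district; floor area 6,300 square feet ≥ 4,800 square feet → Innkeeper Certificate required.
(d) sells secondhand or consigned goods; does not operate outdoor seating on a public sidewalk → Trade License not required.
(e) floor area 6,300 square feet < 7,900 square feet; offers overnight accommodation; does not board or breed animals → Small Premises Permit not required.
(f) floor area 6,300 square feet ≥ 5,200 square feet → Commercial Permit exemption does not apply.
(g) sells secondhand or consigned goods; offers overnight accommodation; is located in the designated historic district (not: is located in Zone C) → Regulatory Permit not required.
(h) is located in the designated historic district → Commercial Permit required.
(i) sells secondhand or consigned goods; is located in the designated historic district; floor area 6,300 square feet < 8,400 square feet → Standard Certificate not required.
(j) floor area 6,300 square feet ≤ 9,000 square feet; sells secondhand or consigned goods → Small Premises License required.

Commercial Permit, Innkeeper Certificate, Operating Certificate, Small Premises License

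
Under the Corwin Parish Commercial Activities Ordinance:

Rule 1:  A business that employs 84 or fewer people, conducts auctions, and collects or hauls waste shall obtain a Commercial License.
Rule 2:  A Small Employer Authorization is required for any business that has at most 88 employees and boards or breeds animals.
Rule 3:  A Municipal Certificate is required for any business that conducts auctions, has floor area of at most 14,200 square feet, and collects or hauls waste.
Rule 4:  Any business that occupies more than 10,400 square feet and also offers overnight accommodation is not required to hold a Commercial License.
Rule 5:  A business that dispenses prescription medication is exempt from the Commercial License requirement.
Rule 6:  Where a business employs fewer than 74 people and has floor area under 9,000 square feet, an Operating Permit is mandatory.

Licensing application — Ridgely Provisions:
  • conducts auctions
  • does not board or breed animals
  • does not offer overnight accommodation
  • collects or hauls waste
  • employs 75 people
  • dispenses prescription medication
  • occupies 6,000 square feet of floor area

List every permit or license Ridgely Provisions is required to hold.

Rule 1: employees 75 ≤ 84; conducts auctions; collects or hauls waste → Commercial License required.
Rule 2: employees 75 ≤ 88; does not board or breed animals → Small Employer Authorization not required.
Rule 3: conducts auctions; floor area 6,000 square feet ≤ 14,200 square feet; collects or hauls waste → Municipal Certificate required.
Rule 4: floor area 6,000 square feet ≤ 10,400 square feet; does not offer overnight accommodation → Commercial License exemption does not apply.
Rule 5: dispenses prescription medication → exempt from Commercial License.
Rule 6: employees 75 ≥ 74; floor area 6,000 square feet < 9,000 square feet → Operating Permit not required.

Municipal Certificate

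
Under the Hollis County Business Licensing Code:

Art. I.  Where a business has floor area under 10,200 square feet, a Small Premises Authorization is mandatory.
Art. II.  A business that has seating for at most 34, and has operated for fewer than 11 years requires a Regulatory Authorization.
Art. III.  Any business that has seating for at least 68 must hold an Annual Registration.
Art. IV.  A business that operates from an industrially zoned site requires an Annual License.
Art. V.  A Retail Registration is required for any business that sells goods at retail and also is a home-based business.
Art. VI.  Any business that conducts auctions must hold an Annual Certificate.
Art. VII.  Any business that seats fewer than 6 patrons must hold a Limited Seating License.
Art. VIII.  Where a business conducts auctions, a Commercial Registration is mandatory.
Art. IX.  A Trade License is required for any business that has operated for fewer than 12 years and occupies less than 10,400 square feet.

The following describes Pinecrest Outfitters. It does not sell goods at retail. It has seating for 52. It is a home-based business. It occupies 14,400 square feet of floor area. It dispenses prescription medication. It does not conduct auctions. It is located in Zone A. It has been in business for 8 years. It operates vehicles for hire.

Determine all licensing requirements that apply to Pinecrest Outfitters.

None

Art. I. floor area 14,400 square feet ≥ 10,200 square feet → Small Premises Authorization not required.
Art. II. seating 52 > 34; years in business 8 < 11 → Regulatory Authorization not required.
Art. III. seating 52 < 68 → Annual Registration not required.
Art. IV. is a home-based business (not: operates from an industrially zoned site) → Annual License not required.
Art. V. does not sell goods at retail; is a home-based business → Retail Registration not required.
Art. VI. does not conduct auctions → Annual Certificate not required.
Art. VII. seating 52 ≥ 6 → Limited Seating License not required.
Art. VIII. does not conduct auctions → Commercial Registration not required.
Art. IX. years in business 8 < 12; floor area 14,400 square feet ≥ 10,400 square feet → Trade License not required.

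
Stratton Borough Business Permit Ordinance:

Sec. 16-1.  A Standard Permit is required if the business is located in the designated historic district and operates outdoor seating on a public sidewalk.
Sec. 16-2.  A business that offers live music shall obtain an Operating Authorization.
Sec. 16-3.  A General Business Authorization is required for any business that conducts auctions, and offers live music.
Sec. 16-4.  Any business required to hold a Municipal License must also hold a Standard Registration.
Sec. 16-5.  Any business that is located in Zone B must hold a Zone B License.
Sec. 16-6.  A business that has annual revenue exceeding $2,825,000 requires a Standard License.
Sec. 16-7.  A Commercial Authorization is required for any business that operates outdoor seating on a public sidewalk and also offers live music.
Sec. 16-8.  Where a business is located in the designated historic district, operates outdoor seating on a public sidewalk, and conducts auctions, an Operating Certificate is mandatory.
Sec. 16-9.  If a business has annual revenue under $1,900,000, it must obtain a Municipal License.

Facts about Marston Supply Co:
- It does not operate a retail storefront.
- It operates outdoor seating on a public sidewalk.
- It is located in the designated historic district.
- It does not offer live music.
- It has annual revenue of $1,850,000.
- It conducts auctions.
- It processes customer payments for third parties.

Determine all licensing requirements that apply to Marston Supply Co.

Sec. 16-1. is located in the designated historic district; operates outdoor seating on a public sidewalk → Standard Permit required.
Sec. 16-2. does not offer live music → Operating Authorization not required.
Sec. 16-3. conducts auctions; does not offer live music → General Business Authorization not required.
Sec. 16-4. Municipal License is required → Standard Registration also required.
Sec. 16-5. is located in the designated historic district (not: is located in Zone B) → Zone B License not required.
Sec. 16-6. revenue $1,850,000 ≤ $2,825,000 → Standard License not required.
Sec. 16-7. operates outdoor seating on a public sidewalk; does not offer live music → Commercial Authorization not required.
Sec. 16-8. is located in the designated historic district; operates outdoor seating on a public sidewalk; conducts auctions → Operating Certificate required.
Sec. 16-9. revenue $1,850,000 < $1,900,000 → Municipal License required.

Municipal License, Operating Certificate, Standard Permit, Standard Registration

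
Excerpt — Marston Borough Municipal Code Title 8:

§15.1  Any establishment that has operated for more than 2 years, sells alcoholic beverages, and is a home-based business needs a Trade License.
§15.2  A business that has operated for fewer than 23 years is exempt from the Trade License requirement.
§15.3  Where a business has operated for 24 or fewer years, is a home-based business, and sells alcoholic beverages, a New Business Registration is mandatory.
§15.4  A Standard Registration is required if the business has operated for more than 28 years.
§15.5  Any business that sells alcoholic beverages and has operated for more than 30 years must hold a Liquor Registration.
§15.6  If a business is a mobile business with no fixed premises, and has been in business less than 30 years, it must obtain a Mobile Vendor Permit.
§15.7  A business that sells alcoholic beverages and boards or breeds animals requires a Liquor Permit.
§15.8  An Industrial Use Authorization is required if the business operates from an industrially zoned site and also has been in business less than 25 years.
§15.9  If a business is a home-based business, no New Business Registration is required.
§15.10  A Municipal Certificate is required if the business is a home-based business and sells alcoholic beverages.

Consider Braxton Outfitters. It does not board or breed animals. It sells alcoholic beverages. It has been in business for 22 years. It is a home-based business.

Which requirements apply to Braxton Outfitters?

Municipal Certificate

§15.1 years in business 22 > 2; sells alcoholic beverages; is a home-based business → Trade License required.
§15.2 years in business 22 < 23 → exempt from Trade License.
§15.3 years in business 22 ≤ 24; is a home-based business; sells alcoholic beverages → New Business Registration required.
§15.4 years in business 22 ≤ 28 → Standard Registration not required.
§15.5 sells alcoholic beverages; years in business 22 ≤ 30 → Liquor Registration not required.
§15.6 is a home-based business (not: is a mobile business with no fixed premises); years in business 22 < 30 → Mobile Vendor Permit not required.
§15.7 sells alcoholic beverages; does not board or breed animals → Liquor Permit not required.
§15.8 is a home-based business (not: operates from an industrially zoned site); years in business 22 < 25 → Industrial Use Authorization not required.
§15.9 is a home-based business → exempt from New Business Registration.
§15.10 is a home-based business; sells alcoholic beverages → Municipal Certificate required.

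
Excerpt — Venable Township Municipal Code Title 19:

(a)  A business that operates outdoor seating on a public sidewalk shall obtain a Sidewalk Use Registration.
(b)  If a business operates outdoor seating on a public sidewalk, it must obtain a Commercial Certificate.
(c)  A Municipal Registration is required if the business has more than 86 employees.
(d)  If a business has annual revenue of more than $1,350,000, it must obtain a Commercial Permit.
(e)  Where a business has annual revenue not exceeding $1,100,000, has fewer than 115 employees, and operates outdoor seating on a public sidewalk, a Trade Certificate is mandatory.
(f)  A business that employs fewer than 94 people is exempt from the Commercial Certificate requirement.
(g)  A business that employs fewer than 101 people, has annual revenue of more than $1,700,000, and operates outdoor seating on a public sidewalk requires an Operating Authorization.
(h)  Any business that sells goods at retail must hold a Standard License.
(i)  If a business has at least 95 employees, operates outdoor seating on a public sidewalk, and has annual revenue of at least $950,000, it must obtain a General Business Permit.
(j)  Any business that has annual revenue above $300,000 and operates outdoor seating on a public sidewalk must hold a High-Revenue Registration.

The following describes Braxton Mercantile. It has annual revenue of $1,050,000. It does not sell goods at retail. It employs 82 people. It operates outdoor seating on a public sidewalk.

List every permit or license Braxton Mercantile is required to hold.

(a) operates outdoor seating on a public sidewalk → Sidewalk Use Registration required.
(b) operates outdoor seating on a public sidewalk → Commercial Certificate required.
(c) employees 82 ≤ 86 → Municipal Registration not required.
(d) revenue $1,050,000 ≤ $1,350,000 → Commercial Permit not required.
(e) revenue $1,050,000 ≤ $1,100,000; employees 82 < 115; operates outdoor seating on a public sidewalk → Trade Certificate required.
(f) employees 82 < 94 → exempt from Commercial Certificate.
(g) employees 82 < 101; revenue $1,050,000 ≤ $1,700,000; operates outdoor seating on a public sidewalk → Operating Authorization not required.
(h) does not sell goods at retail → Standard License not required.
(i) employees 82 < 95; operates outdoor seating on a public sidewalk; revenue $1,050,000 ≥ $950,000 → General Business Permit not required.
(j) revenue $1,050,000 > $300,000; operates outdoor seating on a public sidewalk → High-Revenue Registration required.

High-Revenue Registration, Sidewalk Use Registration, Trade Certificate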